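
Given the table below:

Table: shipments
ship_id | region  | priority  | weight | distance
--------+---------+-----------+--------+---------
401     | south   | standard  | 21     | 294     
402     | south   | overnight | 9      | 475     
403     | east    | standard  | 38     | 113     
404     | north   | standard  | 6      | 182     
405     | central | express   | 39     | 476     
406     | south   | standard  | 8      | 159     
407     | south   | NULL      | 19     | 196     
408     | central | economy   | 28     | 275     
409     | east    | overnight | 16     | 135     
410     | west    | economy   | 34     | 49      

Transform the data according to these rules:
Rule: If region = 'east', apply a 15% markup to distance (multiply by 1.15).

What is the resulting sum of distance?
2391.2

Step 1: Records with region = 'east' have total distance = 248
Step 2: Apply multiplier: 248 × 1.15 = 285.2
Step 3: Other records total: 2106
Step 4: Final sum = 285.2 + 2106 = 2391.2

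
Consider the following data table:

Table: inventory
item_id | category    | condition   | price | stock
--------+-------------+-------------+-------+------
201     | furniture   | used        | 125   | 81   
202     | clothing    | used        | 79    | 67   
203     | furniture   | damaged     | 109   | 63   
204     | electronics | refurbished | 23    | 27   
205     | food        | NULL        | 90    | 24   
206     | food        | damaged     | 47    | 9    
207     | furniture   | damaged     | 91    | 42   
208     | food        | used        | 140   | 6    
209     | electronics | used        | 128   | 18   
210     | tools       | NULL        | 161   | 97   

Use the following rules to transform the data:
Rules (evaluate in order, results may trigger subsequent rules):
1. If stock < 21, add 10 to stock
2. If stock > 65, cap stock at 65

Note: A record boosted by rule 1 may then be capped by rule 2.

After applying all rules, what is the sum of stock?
414

Step 1: Apply rule 1 to records with stock < 21
  - 3 records get bonus of 10
  - Of these, 0 records then exceed 65 and get capped
Step 2: Apply rule 2 to records with stock > 65
  - 3 records (original) are capped
Step 3: Calculate final sum = 414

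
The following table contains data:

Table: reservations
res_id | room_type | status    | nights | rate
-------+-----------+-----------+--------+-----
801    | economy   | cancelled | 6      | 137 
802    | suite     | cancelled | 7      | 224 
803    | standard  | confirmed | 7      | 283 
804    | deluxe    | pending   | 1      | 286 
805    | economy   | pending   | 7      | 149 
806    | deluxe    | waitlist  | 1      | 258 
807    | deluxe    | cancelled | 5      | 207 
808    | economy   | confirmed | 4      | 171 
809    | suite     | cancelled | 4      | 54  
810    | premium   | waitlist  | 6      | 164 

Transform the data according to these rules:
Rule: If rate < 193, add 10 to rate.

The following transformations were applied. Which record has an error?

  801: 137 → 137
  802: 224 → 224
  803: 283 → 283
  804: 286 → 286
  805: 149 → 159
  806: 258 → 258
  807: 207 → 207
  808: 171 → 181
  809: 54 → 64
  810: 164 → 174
Record 801 has an error. The correct transformed value should be 147, not 137.

Step 1: Check each record against the rule
Step 2: Record 801 has rate = 137
Step 3: Since 137 < 193, the bonus should have been applied
Step 4: Correct value = 147, but claimed value = 137
Conclusion: Record 801 has the error.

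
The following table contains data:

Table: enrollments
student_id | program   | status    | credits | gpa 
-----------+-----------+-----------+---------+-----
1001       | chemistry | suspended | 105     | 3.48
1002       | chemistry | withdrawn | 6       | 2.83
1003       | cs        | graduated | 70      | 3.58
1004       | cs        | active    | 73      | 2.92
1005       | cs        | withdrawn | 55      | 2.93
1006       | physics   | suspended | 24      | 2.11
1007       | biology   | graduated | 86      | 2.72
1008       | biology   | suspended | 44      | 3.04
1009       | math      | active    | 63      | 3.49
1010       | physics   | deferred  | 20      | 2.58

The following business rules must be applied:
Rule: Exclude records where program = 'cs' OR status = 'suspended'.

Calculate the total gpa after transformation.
11.62

Step 1: Find records where program = 'cs' OR status = 'suspended'
Step 2: 6 records match, summing to 18.06
Step 3: Original sum: 29.68
Step 4: Remaining sum = 29.68 - 18.06 = 11.62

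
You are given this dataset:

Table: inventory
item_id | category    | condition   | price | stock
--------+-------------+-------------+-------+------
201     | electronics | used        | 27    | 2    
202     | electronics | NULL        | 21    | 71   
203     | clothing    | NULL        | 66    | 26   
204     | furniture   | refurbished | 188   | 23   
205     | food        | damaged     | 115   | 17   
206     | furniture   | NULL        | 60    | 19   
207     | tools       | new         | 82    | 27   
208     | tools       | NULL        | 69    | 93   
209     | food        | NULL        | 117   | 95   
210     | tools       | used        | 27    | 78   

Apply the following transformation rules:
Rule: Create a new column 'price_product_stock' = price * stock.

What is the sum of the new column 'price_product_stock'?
32532

Step 1: For each record, compute price * stock
Example calculations:
  27 * 2 = 54
  21 * 71 = 1491
  66 * 26 = 1716
  ...
Step 2: Sum all derived values
Step 3: Total = 32532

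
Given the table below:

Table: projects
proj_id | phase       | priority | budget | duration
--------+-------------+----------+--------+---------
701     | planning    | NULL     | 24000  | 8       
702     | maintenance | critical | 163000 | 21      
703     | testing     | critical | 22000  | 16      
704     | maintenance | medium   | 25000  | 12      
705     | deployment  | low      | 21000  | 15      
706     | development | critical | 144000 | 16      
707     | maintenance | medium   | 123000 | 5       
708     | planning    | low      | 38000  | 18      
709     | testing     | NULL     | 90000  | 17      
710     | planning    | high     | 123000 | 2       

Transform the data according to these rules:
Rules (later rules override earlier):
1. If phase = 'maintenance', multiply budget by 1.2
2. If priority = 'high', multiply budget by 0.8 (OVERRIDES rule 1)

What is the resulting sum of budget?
810600.0

Step 1: Rule 2 takes priority for records with priority = 'high'
  - 1 records: 123000 × 0.8 = 98400.0
Step 2: Rule 1 applies to remaining records with phase = 'maintenance'
  - 3 records: 311000 × 1.2 = 373200.0
Step 3: Other records unchanged: 339000
Step 4: Final sum = 98400.0 + 373200.0 + 339000 = 810600.0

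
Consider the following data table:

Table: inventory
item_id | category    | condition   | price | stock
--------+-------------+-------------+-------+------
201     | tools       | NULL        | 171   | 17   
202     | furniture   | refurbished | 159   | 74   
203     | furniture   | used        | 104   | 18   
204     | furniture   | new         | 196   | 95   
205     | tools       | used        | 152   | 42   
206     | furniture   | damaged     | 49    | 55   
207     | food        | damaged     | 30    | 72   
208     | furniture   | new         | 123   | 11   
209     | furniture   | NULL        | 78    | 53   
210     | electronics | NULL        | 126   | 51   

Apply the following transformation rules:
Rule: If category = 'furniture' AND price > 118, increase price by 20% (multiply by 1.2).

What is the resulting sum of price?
1283.6

Step 1: Find records where category = 'furniture' AND price > 118
Step 2: 3 records match, summing to 478
Step 3: After multiplier: 478 × 1.2 = 573.6
Step 4: Unaffected records sum: 710
Step 5: Final sum = 573.6 + 710 = 1283.6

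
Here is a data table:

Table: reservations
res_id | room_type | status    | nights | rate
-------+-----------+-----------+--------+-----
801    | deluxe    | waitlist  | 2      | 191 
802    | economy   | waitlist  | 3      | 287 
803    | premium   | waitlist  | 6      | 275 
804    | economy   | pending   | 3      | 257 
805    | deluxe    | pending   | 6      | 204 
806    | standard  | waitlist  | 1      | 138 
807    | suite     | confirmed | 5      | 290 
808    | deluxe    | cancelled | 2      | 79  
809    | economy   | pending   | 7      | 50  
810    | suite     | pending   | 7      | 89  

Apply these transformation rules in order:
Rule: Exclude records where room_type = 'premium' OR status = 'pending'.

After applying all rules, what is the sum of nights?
13

Step 1: Find records where room_type = 'premium' OR status = 'pending'
Step 2: 5 records match, summing to 29
Step 3: Original sum: 42
Step 4: Remaining sum = 42 - 29 = 13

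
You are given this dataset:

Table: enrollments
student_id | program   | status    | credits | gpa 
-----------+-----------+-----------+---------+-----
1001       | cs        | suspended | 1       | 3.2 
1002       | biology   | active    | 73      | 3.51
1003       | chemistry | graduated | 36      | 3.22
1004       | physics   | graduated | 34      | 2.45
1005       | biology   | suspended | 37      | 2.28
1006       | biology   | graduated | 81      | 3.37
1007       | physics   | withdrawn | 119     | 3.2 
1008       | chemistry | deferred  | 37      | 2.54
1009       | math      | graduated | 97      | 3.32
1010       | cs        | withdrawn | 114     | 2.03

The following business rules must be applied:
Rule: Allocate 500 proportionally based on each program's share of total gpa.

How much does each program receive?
biology: 157.28, chemistry: 98.9, cs: 89.8, math: 57.01, physics: 97.01

Step 1: Calculate total gpa = 29.12
Step 2: Calculate each program's proportion:
  biology: 9.16/29.12 = 31.46% → 157.28
  chemistry: 5.76/29.12 = 19.78% → 98.9
  cs: 5.23/29.12 = 17.96% → 89.8
  math: 3.32/29.12 = 11.40% → 57.01
  physics: 5.65/29.12 = 19.40% → 97.01
Step 3: Verify: sum of allocations ≈ 500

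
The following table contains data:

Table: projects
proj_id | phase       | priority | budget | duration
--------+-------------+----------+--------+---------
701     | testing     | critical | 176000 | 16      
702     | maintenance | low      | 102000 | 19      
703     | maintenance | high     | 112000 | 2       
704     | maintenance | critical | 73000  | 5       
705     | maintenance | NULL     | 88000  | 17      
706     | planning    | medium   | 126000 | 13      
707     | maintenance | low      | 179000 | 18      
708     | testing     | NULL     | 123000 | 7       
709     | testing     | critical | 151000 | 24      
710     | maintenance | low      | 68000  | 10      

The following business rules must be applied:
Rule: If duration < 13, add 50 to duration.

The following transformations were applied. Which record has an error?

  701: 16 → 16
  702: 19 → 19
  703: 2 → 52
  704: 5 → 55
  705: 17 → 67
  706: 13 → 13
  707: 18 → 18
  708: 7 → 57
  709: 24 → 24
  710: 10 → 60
Record 705 has an error. The correct transformed value should be 17, not 67.

Step 1: Check each record against the rule
Step 2: Record 705 has duration = 17
Step 3: Since 17 >= 13, the bonus should not have been applied
Step 4: Correct value = 17, but claimed value = 67
Conclusion: Record 705 has the error.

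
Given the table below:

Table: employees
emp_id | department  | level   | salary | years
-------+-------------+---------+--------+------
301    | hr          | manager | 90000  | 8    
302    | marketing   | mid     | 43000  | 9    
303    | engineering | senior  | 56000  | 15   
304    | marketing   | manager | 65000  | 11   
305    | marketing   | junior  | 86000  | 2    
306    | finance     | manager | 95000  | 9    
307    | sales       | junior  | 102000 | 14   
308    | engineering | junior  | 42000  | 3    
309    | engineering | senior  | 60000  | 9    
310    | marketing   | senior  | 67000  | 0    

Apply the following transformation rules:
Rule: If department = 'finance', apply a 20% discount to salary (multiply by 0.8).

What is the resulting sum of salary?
687000.0

Step 1: Records with department = 'finance' have total salary = 95000
Step 2: Apply multiplier: 95000 × 0.8 = 76000.0
Step 3: Other records total: 611000
Step 4: Final sum = 76000.0 + 611000 = 687000.0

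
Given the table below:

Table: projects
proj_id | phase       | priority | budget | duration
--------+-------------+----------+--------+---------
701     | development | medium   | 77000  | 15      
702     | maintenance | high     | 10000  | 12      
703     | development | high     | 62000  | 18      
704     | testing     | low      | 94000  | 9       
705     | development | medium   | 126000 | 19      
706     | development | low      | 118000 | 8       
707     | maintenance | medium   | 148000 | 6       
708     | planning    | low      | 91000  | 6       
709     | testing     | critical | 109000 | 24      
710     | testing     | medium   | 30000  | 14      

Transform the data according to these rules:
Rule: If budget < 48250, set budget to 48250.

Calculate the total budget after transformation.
921500

Step 1: 2 records have budget < 48250
Step 2: These records originally summed to 40000
Step 3: After setting to minimum: 2 × 48250 = 96500
Step 4: Unaffected records sum: 825000
Step 5: Final sum = 96500 + 825000 = 921500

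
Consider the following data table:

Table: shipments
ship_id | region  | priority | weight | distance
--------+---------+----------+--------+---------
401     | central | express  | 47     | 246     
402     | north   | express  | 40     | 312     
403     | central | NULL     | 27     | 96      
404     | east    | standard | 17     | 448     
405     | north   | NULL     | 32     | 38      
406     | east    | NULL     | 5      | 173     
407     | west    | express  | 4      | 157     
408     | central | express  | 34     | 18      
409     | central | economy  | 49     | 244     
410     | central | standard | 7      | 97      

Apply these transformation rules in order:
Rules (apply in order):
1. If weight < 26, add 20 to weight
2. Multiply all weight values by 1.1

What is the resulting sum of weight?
376.2

Step 1: Apply Rule 1 - Add 20 to records with weight < 26
  - 4 records affected: 33 + (4 × 20) = 113
  - Unaffected records: 229
  - Sum after Rule 1: 342
Step 2: Apply Rule 2 - Multiply all by 1.1
  - 342 × 1.1 = 376.2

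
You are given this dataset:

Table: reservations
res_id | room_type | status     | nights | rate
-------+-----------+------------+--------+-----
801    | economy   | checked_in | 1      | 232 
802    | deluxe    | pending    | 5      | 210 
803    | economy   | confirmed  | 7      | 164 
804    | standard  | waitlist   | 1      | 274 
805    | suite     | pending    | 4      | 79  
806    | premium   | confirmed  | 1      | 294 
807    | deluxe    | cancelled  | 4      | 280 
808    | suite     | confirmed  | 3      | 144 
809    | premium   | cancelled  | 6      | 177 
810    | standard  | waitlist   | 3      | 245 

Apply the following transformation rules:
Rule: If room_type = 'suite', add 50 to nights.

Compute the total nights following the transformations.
135

Step 1: Count records where room_type = 'suite': 2
Step 2: Total bonus added: 2 × 50 = 100
Step 3: Original sum of nights: 35
Step 4: Final sum = 35 + 100 = 135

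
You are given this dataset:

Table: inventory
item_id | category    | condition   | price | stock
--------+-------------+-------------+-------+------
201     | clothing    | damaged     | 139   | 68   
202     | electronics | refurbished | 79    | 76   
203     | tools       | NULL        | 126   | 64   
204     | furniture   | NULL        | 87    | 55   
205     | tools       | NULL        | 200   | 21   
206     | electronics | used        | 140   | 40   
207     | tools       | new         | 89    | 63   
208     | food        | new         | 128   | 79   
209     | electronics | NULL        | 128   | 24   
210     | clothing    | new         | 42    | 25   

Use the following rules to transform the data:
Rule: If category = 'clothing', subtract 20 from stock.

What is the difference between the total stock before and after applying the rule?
40

Step 1: Original sum of stock = 515
Step 2: 2 records have category = 'clothing'
Step 3: Each affected record changes by -20
Step 4: Total change = 2 × -20 = -40
Step 5: New sum = 515 + -40 = 475
Step 6: Difference = |475 - 515| = 40
        (Sum decreased by 40)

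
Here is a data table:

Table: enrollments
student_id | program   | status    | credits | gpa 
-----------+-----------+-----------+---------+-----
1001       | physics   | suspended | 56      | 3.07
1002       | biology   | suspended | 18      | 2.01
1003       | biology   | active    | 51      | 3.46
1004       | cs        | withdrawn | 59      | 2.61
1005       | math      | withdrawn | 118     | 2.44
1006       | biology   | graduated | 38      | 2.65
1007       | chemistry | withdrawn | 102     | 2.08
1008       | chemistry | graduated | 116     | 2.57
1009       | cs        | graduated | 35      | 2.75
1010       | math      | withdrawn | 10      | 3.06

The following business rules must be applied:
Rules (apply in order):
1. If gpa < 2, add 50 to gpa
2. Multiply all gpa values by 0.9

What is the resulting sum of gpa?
24.03

Step 1: Apply Rule 1 - Add 50 to records with gpa < 2
  - 0 records affected: 0 + (0 × 50) = 0
  - Unaffected records: 26.7
  - Sum after Rule 1: 26.7
Step 2: Apply Rule 2 - Multiply all by 0.9
  - 26.7 × 0.9 = 24.03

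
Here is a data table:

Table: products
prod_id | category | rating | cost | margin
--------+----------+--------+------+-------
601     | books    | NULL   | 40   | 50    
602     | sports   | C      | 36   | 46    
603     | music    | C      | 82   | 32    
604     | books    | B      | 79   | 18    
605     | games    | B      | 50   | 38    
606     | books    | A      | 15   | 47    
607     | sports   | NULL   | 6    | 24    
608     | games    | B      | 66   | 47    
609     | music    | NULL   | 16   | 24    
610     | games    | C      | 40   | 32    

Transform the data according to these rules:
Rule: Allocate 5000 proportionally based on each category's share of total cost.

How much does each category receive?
books: 1558.14, games: 1813.95, music: 1139.53, sports: 488.37

Step 1: Calculate total cost = 430
Step 2: Calculate each category's proportion:
  books: 134/430 = 31.16% → 1558.14
  games: 156/430 = 36.28% → 1813.95
  music: 98/430 = 22.79% → 1139.53
  sports: 42/430 = 9.77% → 488.37
Step 3: Verify: sum of allocations ≈ 5000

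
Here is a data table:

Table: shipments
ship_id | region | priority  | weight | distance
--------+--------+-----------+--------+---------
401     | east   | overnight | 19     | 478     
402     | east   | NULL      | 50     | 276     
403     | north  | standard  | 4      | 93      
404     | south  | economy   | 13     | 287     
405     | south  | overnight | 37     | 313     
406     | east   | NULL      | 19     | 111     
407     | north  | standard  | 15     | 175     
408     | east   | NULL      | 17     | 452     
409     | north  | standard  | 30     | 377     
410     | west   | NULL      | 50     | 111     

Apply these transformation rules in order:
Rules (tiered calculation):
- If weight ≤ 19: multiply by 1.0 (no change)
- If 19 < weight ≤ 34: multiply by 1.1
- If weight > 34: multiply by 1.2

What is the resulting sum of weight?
284.4

Step 1: Tier 1 (weight ≤ 19): 6 records, sum = 87 × 1.0 = 87.0
Step 2: Tier 2 (19 < weight ≤ 34): 1 records, sum = 30 × 1.1 = 33.0
Step 3: Tier 3 (weight > 34): 3 records, sum = 137 × 1.2 = 164.4
Step 4: Final sum = 87.0 + 33.0 + 164.4 = 284.4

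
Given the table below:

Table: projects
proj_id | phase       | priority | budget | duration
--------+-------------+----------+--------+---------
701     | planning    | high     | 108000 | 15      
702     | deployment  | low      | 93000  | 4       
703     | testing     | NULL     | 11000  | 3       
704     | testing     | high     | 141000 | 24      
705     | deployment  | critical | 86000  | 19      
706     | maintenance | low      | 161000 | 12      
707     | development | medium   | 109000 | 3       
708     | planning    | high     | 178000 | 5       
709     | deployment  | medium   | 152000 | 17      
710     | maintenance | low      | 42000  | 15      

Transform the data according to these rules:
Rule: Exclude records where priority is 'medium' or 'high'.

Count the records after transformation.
5

Step 1: Count records to exclude
  - 2 (medium) + 3 (high) = 5 records
Step 2: Total records: 10
Step 3: Remaining = 10 - 5 = 5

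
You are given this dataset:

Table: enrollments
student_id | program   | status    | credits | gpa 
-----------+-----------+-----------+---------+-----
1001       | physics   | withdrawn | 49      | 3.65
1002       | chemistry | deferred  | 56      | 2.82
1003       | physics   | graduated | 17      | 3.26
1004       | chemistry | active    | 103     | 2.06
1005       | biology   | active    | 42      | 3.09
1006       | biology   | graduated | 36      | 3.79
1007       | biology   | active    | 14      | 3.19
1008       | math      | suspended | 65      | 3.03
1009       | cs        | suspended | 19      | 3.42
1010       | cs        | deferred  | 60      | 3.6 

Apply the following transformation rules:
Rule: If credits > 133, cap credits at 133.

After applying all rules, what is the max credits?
103

Step 1: Original maximum credits = 103
Step 2: Check cap of 133 against maximum
Step 3: No records exceed the cap (max 103 <= cap 133), so no capping applies
Step 4: Maximum after transformation = 103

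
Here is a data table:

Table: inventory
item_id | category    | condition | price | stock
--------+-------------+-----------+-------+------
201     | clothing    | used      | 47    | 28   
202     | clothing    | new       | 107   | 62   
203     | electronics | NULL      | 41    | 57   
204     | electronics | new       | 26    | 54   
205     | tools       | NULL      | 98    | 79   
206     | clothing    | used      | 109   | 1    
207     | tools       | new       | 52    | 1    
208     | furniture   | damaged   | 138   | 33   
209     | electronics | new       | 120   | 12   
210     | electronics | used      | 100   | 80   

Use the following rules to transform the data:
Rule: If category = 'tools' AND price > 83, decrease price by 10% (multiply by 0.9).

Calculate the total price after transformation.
828.2

Step 1: Find records where category = 'tools' AND price > 83
Step 2: 1 records match, summing to 98
Step 3: After multiplier: 98 × 0.9 = 88.2
Step 4: Unaffected records sum: 740
Step 5: Final sum = 88.2 + 740 = 828.2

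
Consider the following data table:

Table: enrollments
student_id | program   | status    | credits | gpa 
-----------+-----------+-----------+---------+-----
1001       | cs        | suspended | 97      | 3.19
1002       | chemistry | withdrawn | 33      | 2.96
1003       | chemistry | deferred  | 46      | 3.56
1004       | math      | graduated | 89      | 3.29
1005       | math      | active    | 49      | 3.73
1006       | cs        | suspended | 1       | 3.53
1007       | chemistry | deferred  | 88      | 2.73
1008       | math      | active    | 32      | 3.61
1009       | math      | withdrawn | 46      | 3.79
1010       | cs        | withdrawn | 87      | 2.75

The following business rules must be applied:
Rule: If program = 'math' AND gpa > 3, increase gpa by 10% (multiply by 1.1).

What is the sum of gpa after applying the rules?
34.58

Step 1: Find records where program = 'math' AND gpa > 3
Step 2: 4 records match, summing to 14.42
Step 3: After multiplier: 14.42 × 1.1 = 15.86
Step 4: Unaffected records sum: 18.72
Step 5: Final sum = 15.86 + 18.72 = 34.58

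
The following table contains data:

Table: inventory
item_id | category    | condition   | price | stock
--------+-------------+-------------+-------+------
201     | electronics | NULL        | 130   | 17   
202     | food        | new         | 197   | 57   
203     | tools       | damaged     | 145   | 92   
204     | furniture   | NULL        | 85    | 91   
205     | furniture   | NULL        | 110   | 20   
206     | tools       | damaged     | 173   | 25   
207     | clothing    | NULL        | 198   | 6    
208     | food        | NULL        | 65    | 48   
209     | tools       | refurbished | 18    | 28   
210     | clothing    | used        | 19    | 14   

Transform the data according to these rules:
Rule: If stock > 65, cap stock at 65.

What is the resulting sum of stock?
345

Step 1: 2 records have stock > 65
Step 2: These records originally summed to 183
Step 3: After capping: 2 × 65 = 130
Step 4: Unaffected records sum: 215
Step 5: Final sum = 130 + 215 = 345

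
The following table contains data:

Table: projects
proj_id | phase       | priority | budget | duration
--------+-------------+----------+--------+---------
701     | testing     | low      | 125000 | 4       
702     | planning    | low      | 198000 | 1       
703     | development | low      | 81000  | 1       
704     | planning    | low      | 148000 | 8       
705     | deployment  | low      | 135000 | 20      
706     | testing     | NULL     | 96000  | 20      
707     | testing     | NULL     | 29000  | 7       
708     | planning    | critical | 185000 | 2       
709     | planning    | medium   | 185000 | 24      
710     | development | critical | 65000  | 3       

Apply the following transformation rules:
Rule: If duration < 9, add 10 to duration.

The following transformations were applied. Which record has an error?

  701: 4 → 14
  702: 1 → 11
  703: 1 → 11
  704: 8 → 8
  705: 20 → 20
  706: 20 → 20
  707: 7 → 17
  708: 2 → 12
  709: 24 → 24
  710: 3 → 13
Record 704 has an error. The correct transformed value should be 18, not 8.

Step 1: Check each record against the rule
Step 2: Record 704 has duration = 8
Step 3: Since 8 < 9, the bonus should have been applied
Step 4: Correct value = 18, but claimed value = 8
Conclusion: Record 704 has the error.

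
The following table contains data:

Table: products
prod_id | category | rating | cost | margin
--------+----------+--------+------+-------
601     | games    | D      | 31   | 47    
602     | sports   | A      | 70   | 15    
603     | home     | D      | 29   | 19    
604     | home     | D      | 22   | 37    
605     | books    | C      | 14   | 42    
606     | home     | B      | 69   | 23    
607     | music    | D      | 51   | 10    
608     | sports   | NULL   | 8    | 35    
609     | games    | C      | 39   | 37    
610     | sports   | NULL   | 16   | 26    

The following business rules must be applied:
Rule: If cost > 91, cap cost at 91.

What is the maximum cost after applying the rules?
70

Step 1: Original maximum cost = 70
Step 2: Check cap of 91 against maximum
Step 3: No records exceed the cap (max 70 <= cap 91), so no capping applies
Step 4: Maximum after transformation = 70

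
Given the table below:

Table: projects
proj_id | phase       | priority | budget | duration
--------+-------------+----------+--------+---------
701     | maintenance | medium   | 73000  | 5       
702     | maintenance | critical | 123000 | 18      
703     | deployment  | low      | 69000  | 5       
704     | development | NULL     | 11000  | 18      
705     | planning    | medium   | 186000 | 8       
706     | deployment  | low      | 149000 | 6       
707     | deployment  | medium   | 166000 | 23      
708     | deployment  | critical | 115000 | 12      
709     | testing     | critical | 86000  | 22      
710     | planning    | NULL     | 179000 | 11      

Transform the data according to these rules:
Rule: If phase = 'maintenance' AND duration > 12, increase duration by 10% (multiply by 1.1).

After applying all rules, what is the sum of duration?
129.8

Step 1: Find records where phase = 'maintenance' AND duration > 12
Step 2: 1 records match, summing to 18
Step 3: After multiplier: 18 × 1.1 = 19.8
Step 4: Unaffected records sum: 110
Step 5: Final sum = 19.8 + 110 = 129.8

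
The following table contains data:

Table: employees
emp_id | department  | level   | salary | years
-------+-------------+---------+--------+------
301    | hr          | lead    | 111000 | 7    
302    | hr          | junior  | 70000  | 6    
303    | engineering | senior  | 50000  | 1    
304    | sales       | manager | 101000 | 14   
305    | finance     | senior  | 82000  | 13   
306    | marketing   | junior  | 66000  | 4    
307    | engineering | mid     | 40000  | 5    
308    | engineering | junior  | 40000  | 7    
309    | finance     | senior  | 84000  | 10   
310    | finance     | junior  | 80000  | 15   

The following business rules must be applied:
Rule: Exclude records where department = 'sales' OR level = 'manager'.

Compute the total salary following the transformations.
623000

Step 1: Find records where department = 'sales' OR level = 'manager'
Step 2: 1 records match, summing to 101000
Step 3: Original sum: 724000
Step 4: Remaining sum = 724000 - 101000 = 623000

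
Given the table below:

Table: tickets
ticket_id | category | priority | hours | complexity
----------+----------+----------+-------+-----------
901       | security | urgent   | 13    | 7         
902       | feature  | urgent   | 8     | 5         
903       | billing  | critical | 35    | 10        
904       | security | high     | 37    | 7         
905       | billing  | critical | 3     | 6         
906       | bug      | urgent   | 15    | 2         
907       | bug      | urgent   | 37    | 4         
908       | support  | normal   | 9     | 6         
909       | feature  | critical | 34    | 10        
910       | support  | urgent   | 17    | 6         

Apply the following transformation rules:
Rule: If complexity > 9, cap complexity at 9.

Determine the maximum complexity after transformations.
9

Step 1: Original maximum complexity = 10
Step 2: Apply cap at 9
Step 3: 2 records had complexity > 9 and were capped
Step 4: Maximum after transformation = 9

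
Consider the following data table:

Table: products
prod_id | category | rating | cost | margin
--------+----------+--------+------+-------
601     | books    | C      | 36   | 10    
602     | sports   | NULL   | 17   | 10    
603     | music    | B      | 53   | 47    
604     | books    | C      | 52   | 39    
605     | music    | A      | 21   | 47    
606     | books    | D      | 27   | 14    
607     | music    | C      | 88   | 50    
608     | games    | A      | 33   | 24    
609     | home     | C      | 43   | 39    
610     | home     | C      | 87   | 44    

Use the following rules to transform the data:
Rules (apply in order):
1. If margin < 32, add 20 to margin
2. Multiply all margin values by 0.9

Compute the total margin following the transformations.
363.6

Step 1: Apply Rule 1 - Add 20 to records with margin < 32
  - 4 records affected: 58 + (4 × 20) = 138
  - Unaffected records: 266
  - Sum after Rule 1: 404
Step 2: Apply Rule 2 - Multiply all by 0.9
  - 404 × 0.9 = 363.6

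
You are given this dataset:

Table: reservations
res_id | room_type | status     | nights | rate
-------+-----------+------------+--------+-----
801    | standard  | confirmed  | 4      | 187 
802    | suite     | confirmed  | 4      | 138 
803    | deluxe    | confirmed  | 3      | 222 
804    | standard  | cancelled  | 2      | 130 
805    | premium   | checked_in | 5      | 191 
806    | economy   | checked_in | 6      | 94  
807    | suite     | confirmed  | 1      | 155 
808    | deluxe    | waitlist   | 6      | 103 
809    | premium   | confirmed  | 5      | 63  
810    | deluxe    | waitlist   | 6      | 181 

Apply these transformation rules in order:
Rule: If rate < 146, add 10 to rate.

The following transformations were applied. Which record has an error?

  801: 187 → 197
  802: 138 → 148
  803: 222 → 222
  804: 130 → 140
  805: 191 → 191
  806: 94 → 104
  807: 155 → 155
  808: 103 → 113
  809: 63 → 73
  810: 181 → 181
Record 801 has an error. The correct transformed value should be 187, not 197.

Step 1: Check each record against the rule
Step 2: Record 801 has rate = 187
Step 3: Since 187 >= 146, the bonus should not have been applied
Step 4: Correct value = 187, but claimed value = 197
Conclusion: Record 801 has the error.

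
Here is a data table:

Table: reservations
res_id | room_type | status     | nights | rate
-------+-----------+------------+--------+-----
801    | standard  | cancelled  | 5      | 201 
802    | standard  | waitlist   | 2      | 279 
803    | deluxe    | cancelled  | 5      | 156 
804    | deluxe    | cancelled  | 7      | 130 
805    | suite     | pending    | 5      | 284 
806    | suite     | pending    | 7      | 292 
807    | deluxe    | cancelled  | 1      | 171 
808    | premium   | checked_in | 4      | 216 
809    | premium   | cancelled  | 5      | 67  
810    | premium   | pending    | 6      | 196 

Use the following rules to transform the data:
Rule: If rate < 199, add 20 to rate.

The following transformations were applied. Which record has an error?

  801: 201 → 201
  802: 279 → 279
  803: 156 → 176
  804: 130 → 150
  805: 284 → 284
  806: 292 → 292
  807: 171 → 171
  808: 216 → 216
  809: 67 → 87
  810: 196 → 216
Record 807 has an error. The correct transformed value should be 191, not 171.

Step 1: Check each record against the rule
Step 2: Record 807 has rate = 171
Step 3: Since 171 < 199, the bonus should have been applied
Step 4: Correct value = 191, but claimed value = 171
Conclusion: Record 807 has the error.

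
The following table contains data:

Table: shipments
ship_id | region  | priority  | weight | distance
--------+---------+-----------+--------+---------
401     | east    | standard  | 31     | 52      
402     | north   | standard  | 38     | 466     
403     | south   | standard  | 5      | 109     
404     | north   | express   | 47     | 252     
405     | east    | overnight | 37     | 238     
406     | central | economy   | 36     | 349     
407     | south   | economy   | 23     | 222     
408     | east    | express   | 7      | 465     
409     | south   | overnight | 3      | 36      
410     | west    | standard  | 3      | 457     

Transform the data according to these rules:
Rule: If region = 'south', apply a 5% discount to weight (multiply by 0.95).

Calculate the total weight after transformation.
228.45

Step 1: Records with region = 'south' have total weight = 31
Step 2: Apply multiplier: 31 × 0.95 = 29.45
Step 3: Other records total: 199
Step 4: Final sum = 29.45 + 199 = 228.45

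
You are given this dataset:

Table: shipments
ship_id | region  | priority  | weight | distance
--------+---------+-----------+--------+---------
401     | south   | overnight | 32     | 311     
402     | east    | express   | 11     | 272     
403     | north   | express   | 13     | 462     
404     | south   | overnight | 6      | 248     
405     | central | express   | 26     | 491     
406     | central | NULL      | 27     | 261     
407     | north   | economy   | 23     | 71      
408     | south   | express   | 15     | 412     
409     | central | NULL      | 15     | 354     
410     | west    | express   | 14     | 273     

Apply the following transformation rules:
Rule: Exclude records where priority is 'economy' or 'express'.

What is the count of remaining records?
4

Step 1: Count records to exclude
  - 1 (economy) + 5 (express) = 6 records
Step 2: Total records: 10
Step 3: Remaining = 10 - 6 = 4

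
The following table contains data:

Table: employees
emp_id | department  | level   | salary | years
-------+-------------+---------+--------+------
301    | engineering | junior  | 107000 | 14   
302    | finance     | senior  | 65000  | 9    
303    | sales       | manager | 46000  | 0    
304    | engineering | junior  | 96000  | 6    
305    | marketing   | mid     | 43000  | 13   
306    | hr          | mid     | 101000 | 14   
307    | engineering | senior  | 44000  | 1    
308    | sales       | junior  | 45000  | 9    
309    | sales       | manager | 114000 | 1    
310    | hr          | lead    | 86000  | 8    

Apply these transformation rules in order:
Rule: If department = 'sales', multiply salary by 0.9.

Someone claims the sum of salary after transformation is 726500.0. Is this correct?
Yes, the result is correct.

Step 1: Calculate the correct sum after transformation
Step 2: Apply multiplier 0.9 to records where department = 'sales'
Step 3: Correct result = 726500.0
Step 4: Claimed result = 726500.0
Step 5: 726500.0 = 726500.0 ✓
Conclusion: The claimed result is correct.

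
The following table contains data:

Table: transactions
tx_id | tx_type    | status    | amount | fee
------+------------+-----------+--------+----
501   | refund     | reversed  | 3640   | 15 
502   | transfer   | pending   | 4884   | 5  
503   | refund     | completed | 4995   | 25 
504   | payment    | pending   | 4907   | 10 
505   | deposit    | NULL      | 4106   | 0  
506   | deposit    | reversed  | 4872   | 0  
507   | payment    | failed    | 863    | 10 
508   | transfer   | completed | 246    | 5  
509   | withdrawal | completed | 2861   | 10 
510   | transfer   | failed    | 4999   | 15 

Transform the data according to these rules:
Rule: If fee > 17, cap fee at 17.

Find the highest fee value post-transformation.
17

Step 1: Original maximum fee = 25
Step 2: Apply cap at 17
Step 3: 1 records had fee > 17 and were capped
Step 4: Maximum after transformation = 17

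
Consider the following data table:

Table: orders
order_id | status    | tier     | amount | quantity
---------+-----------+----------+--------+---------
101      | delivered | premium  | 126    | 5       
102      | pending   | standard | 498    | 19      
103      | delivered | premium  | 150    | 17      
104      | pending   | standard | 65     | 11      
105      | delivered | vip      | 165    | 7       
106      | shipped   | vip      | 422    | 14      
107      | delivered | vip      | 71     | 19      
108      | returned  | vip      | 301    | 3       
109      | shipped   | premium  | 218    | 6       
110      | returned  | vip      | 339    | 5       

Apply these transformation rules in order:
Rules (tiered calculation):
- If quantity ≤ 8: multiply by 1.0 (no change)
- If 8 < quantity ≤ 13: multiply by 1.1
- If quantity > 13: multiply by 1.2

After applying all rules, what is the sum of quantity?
120.9

Step 1: Tier 1 (quantity ≤ 8): 5 records, sum = 26 × 1.0 = 26.0
Step 2: Tier 2 (8 < quantity ≤ 13): 1 records, sum = 11 × 1.1 = 12.1
Step 3: Tier 3 (quantity > 13): 4 records, sum = 69 × 1.2 = 82.8
Step 4: Final sum = 26.0 + 12.1 + 82.8 = 120.9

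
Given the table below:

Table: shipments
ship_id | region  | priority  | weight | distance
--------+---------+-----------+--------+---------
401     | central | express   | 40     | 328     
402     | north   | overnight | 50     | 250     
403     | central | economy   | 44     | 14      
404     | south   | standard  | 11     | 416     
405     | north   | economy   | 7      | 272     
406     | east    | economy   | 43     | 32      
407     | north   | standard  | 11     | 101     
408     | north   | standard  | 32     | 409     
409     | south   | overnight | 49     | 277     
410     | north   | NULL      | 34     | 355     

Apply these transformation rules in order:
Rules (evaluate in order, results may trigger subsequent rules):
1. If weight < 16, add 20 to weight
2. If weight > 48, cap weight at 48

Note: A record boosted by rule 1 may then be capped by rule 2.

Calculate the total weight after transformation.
378

Step 1: Apply rule 1 to records with weight < 16
  - 3 records get bonus of 20
  - Of these, 0 records then exceed 48 and get capped
Step 2: Apply rule 2 to records with weight > 48
  - 2 records (original) are capped
Step 3: Calculate final sum = 378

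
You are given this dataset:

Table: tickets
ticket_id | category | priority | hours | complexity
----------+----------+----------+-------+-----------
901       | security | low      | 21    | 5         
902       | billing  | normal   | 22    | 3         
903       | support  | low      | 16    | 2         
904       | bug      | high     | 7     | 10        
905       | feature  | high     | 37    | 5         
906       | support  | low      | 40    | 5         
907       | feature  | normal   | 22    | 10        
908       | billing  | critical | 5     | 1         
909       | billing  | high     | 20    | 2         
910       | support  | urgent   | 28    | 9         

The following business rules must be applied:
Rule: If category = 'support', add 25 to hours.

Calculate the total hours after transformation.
293

Step 1: Count records where category = 'support': 3
Step 2: Total bonus added: 3 × 25 = 75
Step 3: Original sum of hours: 218
Step 4: Final sum = 218 + 75 = 293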